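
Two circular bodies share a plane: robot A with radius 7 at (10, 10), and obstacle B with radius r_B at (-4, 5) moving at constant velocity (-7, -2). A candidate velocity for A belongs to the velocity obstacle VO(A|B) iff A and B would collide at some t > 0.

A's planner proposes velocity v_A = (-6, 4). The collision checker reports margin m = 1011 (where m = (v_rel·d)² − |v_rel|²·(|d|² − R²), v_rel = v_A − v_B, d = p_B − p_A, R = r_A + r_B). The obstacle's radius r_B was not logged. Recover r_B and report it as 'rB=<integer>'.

m = 1011
d = (-14, -5);  v_rel = (1, 6),  |v_rel|² = 37
v_rel×d = (1)·(-5) − (6)·(-14) = 79
since m = R²·37 − 79²:  R² = (6241 + 1011) / 37 = 196
R = √196 = 14  ⇒  r_B = 14 − 7 = 7

rB=7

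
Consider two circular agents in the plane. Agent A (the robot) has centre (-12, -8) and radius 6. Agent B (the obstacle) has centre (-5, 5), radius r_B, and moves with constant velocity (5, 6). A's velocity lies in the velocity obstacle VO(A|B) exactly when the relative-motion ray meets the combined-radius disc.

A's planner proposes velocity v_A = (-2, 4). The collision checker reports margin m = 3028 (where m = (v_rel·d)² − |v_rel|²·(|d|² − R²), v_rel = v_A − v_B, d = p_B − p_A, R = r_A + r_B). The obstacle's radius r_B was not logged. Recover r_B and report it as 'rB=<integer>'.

m = 3028
d = (7, 13);  v_rel = (-7, -2),  |v_rel|² = 53
v_rel×d = (-7)·(13) − (-2)·(7) = -77
since m = R²·53 − (-77)²:  R² = (5929 + 3028) / 53 = 169
R = √169 = 13  ⇒  r_B = 13 − 6 = 7

rB=7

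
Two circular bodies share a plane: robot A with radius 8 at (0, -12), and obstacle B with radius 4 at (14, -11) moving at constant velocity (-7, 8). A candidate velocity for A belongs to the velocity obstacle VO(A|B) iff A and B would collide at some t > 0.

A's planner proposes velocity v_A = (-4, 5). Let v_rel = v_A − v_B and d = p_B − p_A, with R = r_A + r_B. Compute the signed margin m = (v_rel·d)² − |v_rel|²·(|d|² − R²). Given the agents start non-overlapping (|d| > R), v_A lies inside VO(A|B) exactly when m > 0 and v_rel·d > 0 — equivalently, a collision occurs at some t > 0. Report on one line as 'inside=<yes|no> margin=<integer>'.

d = (14, 1),  |d|² = 197;  R = 8+4 = 12,  c = 197−12² = 53
v_rel = (3, -3),  |v_rel|² = 18;  v_rel·d = (3)·(14) + (-3)·(1) = 39
18·t² − 78·t + 53 = 0  ⇒  m = 39² − 18·53 = 567
m = 567 > 0,  v_rel·d = 39 > 0  ⇒  inside

inside=yes margin=567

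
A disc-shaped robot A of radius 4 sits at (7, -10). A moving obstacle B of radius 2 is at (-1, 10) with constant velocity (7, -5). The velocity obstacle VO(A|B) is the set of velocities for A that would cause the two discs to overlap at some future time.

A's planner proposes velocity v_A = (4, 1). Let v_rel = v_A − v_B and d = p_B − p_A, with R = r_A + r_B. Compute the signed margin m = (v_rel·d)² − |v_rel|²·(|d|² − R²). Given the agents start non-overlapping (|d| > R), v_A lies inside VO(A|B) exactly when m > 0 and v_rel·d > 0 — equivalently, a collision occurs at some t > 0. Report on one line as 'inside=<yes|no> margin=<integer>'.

d = (-8, 20),  |d|² = 464;  R = 4+2 = 6,  c = 464−6² = 428
v_rel = (-3, 6),  |v_rel|² = 45;  v_rel·d = (-3)·(-8) + (6)·(20) = 144
45·t² − 288·t + 428 = 0  ⇒  m = 144² − 45·428 = 1476
m = 1476 > 0,  v_rel·d = 144 > 0  ⇒  inside

inside=yes margin=1476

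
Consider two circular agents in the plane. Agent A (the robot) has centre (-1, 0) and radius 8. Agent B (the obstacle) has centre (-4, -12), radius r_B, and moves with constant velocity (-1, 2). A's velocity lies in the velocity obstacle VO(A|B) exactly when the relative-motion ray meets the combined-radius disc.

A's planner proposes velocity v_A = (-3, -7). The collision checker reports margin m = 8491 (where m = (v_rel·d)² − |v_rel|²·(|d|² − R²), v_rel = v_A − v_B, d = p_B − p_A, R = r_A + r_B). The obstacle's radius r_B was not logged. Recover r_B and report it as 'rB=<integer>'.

m = 8491
d = (-3, -12);  v_rel = (-2, -9),  |v_rel|² = 85
v_rel×d = (-2)·(-12) − (-9)·(-3) = -3
since m = R²·85 − (-3)²:  R² = (9 + 8491) / 85 = 100
R = √100 = 10  ⇒  r_B = 10 − 8 = 2

rB=2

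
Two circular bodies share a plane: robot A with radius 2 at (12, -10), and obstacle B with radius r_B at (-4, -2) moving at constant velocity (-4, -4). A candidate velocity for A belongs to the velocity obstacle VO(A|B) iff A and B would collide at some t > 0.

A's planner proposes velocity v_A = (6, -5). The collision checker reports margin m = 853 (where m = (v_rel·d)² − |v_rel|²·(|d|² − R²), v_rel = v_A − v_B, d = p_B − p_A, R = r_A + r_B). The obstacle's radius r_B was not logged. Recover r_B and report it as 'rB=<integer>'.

m = 853
d = (-16, 8);  v_rel = (10, -1),  |v_rel|² = 101
v_rel×d = (10)·(8) − (-1)·(-16) = 64
since m = R²·101 − 64²:  R² = (4096 + 853) / 101 = 49
R = √49 = 7  ⇒  r_B = 7 − 2 = 5

rB=5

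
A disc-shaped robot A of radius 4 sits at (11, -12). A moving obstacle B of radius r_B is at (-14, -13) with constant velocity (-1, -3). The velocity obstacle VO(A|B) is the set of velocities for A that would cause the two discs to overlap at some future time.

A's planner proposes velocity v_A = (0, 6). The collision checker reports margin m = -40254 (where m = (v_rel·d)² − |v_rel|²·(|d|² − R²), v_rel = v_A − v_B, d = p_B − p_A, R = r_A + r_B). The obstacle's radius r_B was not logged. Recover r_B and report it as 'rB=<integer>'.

m = -40254
d = (-25, -1);  v_rel = (1, 9),  |v_rel|² = 82
v_rel×d = (1)·(-1) − (9)·(-25) = 224
since m = R²·82 − 224²:  R² = (50176 + -40254) / 82 = 121
R = √121 = 11  ⇒  r_B = 11 − 4 = 7

rB=7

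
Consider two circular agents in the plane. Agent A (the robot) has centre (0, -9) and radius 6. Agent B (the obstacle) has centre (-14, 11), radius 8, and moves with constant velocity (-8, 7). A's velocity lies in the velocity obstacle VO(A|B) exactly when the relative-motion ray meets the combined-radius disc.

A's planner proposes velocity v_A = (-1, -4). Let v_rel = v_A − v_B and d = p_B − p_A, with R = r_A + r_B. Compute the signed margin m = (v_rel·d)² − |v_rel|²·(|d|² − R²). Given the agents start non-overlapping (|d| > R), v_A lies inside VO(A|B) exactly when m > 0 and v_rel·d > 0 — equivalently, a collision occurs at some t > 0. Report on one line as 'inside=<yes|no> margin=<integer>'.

d = (-14, 20),  |d|² = 596;  R = 6+8 = 14,  c = 596−14² = 400
v_rel = (7, -11),  |v_rel|² = 170;  v_rel·d = (7)·(-14) + (-11)·(20) = -318
170·t² + 636·t + 400 = 0  ⇒  m = (-318)² − 170·400 = 33124
m = 33124 > 0,  v_rel·d = -318 < 0  ⇒  outside

inside=no margin=33124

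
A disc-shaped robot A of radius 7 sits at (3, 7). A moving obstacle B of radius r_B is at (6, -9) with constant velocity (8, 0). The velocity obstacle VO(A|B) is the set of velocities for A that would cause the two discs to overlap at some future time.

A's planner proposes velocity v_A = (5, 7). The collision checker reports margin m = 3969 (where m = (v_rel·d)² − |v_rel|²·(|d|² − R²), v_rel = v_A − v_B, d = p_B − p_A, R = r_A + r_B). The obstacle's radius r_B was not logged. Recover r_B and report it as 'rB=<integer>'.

m = 3969
d = (3, -16);  v_rel = (-3, 7),  |v_rel|² = 58
v_rel×d = (-3)·(-16) − (7)·(3) = 27
since m = R²·58 − 27²:  R² = (729 + 3969) / 58 = 81
R = √81 = 9  ⇒  r_B = 9 − 7 = 2

rB=2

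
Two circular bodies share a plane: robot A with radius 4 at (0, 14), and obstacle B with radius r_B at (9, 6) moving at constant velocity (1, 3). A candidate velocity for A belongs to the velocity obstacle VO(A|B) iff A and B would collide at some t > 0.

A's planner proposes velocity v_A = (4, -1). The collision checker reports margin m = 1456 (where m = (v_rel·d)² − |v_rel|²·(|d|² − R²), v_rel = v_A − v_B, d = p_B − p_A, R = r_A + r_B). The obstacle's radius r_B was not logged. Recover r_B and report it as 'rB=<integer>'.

m = 1456
d = (9, -8);  v_rel = (3, -4),  |v_rel|² = 25
v_rel×d = (3)·(-8) − (-4)·(9) = 12
since m = R²·25 − 12²:  R² = (144 + 1456) / 25 = 64
R = √64 = 8  ⇒  r_B = 8 − 4 = 4

rB=4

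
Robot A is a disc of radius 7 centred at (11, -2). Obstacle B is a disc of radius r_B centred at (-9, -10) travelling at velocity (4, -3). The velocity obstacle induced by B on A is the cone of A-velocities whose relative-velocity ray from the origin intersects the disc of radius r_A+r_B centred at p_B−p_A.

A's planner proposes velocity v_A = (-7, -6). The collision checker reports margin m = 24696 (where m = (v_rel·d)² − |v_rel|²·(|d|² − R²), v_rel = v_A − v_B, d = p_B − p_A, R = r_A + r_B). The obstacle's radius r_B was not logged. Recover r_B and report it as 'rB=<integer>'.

m = 24696
d = (-20, -8);  v_rel = (-11, -3),  |v_rel|² = 130
v_rel×d = (-11)·(-8) − (-3)·(-20) = 28
since m = R²·130 − 28²:  R² = (784 + 24696) / 130 = 196
R = √196 = 14  ⇒  r_B = 14 − 7 = 7

rB=7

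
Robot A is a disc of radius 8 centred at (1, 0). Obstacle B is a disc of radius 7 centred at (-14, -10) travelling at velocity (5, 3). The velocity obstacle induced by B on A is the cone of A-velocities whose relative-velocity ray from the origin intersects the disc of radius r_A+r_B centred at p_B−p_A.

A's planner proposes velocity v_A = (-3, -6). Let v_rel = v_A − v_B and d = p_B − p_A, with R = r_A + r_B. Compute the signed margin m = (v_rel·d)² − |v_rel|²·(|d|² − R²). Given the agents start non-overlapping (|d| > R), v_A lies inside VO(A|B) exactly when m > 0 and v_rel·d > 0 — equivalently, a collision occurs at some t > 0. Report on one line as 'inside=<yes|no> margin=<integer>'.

d = (-15, -10),  |d|² = 325;  R = 8+7 = 15,  c = 325−15² = 100
v_rel = (-8, -9),  |v_rel|² = 145;  v_rel·d = (-8)·(-15) + (-9)·(-10) = 210
145·t² − 420·t + 100 = 0  ⇒  m = 210² − 145·100 = 29600
m = 29600 > 0,  v_rel·d = 210 > 0  ⇒  inside

inside=yes margin=29600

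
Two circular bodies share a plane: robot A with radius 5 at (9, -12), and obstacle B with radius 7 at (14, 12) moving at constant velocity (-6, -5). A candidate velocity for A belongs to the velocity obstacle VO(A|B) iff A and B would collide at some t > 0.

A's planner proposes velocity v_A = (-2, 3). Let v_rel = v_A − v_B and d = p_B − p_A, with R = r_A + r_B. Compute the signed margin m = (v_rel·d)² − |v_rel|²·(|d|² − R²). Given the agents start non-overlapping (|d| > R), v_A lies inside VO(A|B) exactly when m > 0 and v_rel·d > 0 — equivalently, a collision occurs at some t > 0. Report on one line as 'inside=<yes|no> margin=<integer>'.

d = (5, 24),  |d|² = 601;  R = 5+7 = 12,  c = 601−12² = 457
v_rel = (4, 8),  |v_rel|² = 80;  v_rel·d = (4)·(5) + (8)·(24) = 212
80·t² − 424·t + 457 = 0  ⇒  m = 212² − 80·457 = 8384
m = 8384 > 0,  v_rel·d = 212 > 0  ⇒  inside

inside=yes margin=8384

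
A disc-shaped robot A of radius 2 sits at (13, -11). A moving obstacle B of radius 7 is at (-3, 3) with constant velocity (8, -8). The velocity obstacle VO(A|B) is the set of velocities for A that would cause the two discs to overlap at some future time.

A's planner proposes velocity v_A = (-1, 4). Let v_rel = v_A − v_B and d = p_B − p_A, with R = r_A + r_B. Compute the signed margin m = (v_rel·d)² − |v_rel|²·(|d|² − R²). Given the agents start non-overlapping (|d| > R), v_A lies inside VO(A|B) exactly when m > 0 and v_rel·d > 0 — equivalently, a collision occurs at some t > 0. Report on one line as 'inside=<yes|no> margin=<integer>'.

d = (-16, 14),  |d|² = 452;  R = 2+7 = 9,  c = 452−9² = 371
v_rel = (-9, 12),  |v_rel|² = 225;  v_rel·d = (-9)·(-16) + (12)·(14) = 312
225·t² − 624·t + 371 = 0  ⇒  m = 312² − 225·371 = 13869
m = 13869 > 0,  v_rel·d = 312 > 0  ⇒  inside

inside=yes margin=13869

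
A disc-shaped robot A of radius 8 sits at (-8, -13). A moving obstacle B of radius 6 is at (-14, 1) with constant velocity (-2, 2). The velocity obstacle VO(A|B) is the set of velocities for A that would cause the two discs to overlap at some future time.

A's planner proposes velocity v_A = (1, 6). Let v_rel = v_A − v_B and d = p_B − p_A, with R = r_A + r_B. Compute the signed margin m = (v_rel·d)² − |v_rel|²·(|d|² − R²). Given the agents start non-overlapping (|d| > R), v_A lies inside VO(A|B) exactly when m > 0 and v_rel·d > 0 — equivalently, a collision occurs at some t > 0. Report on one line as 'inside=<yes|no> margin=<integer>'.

d = (-6, 14),  |d|² = 232;  R = 8+6 = 14,  c = 232−14² = 36
v_rel = (3, 4),  |v_rel|² = 25;  v_rel·d = (3)·(-6) + (4)·(14) = 38
25·t² − 76·t + 36 = 0  ⇒  m = 38² − 25·36 = 544
m = 544 > 0,  v_rel·d = 38 > 0  ⇒  inside

inside=yes margin=544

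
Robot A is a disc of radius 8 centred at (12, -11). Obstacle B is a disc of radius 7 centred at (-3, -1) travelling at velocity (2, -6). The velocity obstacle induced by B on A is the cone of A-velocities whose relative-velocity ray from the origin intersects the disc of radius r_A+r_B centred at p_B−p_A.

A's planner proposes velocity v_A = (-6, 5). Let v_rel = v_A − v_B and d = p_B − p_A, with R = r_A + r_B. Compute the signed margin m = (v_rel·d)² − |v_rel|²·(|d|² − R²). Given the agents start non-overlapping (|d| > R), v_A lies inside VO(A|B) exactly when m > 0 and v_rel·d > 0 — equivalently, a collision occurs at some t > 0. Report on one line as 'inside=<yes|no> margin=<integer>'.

d = (-15, 10),  |d|² = 325;  R = 8+7 = 15,  c = 325−15² = 100
v_rel = (-8, 11),  |v_rel|² = 185;  v_rel·d = (-8)·(-15) + (11)·(10) = 230
185·t² − 460·t + 100 = 0  ⇒  m = 230² − 185·100 = 34400
m = 34400 > 0,  v_rel·d = 230 > 0  ⇒  inside

inside=yes margin=34400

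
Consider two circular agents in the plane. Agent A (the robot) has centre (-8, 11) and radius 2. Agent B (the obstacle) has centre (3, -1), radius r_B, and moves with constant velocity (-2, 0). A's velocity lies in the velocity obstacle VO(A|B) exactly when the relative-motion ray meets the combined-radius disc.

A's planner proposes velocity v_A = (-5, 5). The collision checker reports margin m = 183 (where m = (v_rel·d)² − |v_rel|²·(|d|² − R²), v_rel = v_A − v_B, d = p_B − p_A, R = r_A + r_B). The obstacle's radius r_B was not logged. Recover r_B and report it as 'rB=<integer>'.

m = 183
d = (11, -12);  v_rel = (-3, 5),  |v_rel|² = 34
v_rel×d = (-3)·(-12) − (5)·(11) = -19
since m = R²·34 − (-19)²:  R² = (361 + 183) / 34 = 16
R = √16 = 4  ⇒  r_B = 4 − 2 = 2

rB=2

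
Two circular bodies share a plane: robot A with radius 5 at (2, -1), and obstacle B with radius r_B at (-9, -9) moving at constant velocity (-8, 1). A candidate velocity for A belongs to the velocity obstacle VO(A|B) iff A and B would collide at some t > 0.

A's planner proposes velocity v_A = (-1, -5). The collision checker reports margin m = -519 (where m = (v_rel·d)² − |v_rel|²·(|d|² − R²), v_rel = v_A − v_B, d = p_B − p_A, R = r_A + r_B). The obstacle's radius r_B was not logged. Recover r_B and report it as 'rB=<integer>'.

m = -519
d = (-11, -8);  v_rel = (7, -6),  |v_rel|² = 85
v_rel×d = (7)·(-8) − (-6)·(-11) = -122
since m = R²·85 − (-122)²:  R² = (14884 + -519) / 85 = 169
R = √169 = 13  ⇒  r_B = 13 − 5 = 8

rB=8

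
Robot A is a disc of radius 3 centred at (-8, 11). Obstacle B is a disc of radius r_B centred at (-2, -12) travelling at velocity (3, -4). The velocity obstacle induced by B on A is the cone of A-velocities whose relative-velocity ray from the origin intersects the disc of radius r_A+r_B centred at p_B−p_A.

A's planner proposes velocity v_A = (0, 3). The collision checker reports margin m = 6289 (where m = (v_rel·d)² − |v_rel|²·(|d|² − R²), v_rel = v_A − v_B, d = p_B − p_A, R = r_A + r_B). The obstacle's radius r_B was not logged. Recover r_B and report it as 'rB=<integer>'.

m = 6289
d = (6, -23);  v_rel = (-3, 7),  |v_rel|² = 58
v_rel×d = (-3)·(-23) − (7)·(6) = 27
since m = R²·58 − 27²:  R² = (729 + 6289) / 58 = 121
R = √121 = 11  ⇒  r_B = 11 − 3 = 8

rB=8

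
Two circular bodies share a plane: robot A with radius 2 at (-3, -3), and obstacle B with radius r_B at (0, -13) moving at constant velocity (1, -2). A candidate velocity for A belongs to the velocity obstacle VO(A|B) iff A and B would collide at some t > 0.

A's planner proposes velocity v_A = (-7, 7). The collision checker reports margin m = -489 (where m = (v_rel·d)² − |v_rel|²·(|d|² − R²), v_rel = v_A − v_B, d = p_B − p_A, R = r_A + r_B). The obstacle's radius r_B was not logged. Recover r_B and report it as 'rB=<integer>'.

m = -489
d = (3, -10);  v_rel = (-8, 9),  |v_rel|² = 145
v_rel×d = (-8)·(-10) − (9)·(3) = 53
since m = R²·145 − 53²:  R² = (2809 + -489) / 145 = 16
R = √16 = 4  ⇒  r_B = 4 − 2 = 2

rB=2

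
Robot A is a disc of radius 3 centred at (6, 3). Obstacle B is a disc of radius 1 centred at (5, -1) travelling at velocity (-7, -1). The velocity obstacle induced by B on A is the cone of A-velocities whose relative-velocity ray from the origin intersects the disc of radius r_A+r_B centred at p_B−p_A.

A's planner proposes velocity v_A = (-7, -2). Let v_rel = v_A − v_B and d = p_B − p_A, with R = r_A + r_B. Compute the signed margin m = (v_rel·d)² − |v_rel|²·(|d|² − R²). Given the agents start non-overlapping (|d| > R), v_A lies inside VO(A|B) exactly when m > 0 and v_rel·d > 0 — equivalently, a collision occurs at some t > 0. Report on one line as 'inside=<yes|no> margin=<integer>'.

d = (-1, -4),  |d|² = 17;  R = 3+1 = 4,  c = 17−4² = 1
v_rel = (0, -1),  |v_rel|² = 1;  v_rel·d = (0)·(-1) + (-1)·(-4) = 4
1·t² − 8·t + 1 = 0  ⇒  m = 4² − 1·1 = 15
m = 15 > 0,  v_rel·d = 4 > 0  ⇒  inside

inside=yes margin=15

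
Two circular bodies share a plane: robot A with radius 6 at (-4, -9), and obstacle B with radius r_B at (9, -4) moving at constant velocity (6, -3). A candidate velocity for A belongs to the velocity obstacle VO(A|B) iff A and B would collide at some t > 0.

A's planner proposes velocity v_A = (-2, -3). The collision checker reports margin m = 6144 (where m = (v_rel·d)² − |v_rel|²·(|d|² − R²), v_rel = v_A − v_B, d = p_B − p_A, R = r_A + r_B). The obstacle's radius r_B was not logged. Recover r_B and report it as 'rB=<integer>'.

m = 6144
d = (13, 5);  v_rel = (-8, 0),  |v_rel|² = 64
v_rel×d = (-8)·(5) − (0)·(13) = -40
since m = R²·64 − (-40)²:  R² = (1600 + 6144) / 64 = 121
R = √121 = 11  ⇒  r_B = 11 − 6 = 5

rB=5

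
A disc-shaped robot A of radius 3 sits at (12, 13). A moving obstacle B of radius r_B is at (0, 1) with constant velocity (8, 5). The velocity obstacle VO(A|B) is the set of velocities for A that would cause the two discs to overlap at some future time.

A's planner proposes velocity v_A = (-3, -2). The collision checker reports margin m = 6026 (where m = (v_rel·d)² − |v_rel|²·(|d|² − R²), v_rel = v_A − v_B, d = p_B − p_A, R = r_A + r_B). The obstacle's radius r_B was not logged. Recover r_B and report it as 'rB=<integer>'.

m = 6026
d = (-12, -12);  v_rel = (-11, -7),  |v_rel|² = 170
v_rel×d = (-11)·(-12) − (-7)·(-12) = 48
since m = R²·170 − 48²:  R² = (2304 + 6026) / 170 = 49
R = √49 = 7  ⇒  r_B = 7 − 3 = 4

rB=4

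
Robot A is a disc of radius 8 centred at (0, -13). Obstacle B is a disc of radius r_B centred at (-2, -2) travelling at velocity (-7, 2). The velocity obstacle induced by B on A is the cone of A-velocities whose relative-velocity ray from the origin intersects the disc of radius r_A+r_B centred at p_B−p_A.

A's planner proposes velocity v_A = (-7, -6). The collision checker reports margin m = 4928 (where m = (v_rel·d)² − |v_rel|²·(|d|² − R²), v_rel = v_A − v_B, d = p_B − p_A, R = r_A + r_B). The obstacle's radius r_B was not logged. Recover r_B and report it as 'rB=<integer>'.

m = 4928
d = (-2, 11);  v_rel = (0, -8),  |v_rel|² = 64
v_rel×d = (0)·(11) − (-8)·(-2) = -16
since m = R²·64 − (-16)²:  R² = (256 + 4928) / 64 = 81
R = √81 = 9  ⇒  r_B = 9 − 8 = 1

rB=1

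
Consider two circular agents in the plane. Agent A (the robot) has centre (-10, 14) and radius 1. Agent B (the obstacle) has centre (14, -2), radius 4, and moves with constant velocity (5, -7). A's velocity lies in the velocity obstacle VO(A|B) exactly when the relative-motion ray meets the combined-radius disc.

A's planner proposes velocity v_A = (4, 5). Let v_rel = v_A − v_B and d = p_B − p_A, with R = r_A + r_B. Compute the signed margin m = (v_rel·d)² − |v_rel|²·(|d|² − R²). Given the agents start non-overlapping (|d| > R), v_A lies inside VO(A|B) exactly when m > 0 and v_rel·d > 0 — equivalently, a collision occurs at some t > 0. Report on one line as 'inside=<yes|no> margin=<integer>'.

d = (24, -16),  |d|² = 832;  R = 1+4 = 5,  c = 832−5² = 807
v_rel = (-1, 12),  |v_rel|² = 145;  v_rel·d = (-1)·(24) + (12)·(-16) = -216
145·t² + 432·t + 807 = 0  ⇒  m = (-216)² − 145·807 = -70359
m = -70359 < 0,  v_rel·d = -216 < 0  ⇒  outside

inside=no margin=-70359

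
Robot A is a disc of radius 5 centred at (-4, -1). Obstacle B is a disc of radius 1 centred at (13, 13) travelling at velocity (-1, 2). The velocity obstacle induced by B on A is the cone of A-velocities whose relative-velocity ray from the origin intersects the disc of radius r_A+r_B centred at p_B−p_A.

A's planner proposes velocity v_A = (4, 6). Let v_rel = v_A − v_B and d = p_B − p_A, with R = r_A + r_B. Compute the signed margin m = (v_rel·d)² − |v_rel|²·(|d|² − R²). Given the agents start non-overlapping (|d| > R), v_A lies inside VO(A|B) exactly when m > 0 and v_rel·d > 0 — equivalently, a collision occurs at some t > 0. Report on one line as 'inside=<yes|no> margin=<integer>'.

d = (17, 14),  |d|² = 485;  R = 5+1 = 6,  c = 485−6² = 449
v_rel = (5, 4),  |v_rel|² = 41;  v_rel·d = (5)·(17) + (4)·(14) = 141
41·t² − 282·t + 449 = 0  ⇒  m = 141² − 41·449 = 1472
m = 1472 > 0,  v_rel·d = 141 > 0  ⇒  inside

inside=yes margin=1472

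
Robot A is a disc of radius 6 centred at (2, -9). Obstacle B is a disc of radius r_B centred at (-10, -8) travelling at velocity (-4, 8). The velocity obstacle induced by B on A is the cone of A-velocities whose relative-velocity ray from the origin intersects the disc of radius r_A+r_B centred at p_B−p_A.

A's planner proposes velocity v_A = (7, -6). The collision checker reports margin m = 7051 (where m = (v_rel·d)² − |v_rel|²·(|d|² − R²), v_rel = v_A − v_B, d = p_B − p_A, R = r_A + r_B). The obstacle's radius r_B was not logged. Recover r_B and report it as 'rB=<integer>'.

m = 7051
d = (-12, 1);  v_rel = (11, -14),  |v_rel|² = 317
v_rel×d = (11)·(1) − (-14)·(-12) = -157
since m = R²·317 − (-157)²:  R² = (24649 + 7051) / 317 = 100
R = √100 = 10  ⇒  r_B = 10 − 6 = 4

rB=4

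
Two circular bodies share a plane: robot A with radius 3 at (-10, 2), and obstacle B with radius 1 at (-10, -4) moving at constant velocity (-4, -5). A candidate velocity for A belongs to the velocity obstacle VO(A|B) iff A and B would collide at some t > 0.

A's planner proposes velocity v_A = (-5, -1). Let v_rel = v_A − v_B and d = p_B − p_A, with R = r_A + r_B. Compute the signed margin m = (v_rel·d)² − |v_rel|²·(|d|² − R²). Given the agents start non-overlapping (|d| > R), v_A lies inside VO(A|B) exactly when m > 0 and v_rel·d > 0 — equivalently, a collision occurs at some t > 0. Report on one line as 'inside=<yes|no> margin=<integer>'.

d = (0, -6),  |d|² = 36;  R = 3+1 = 4,  c = 36−4² = 20
v_rel = (-1, 4),  |v_rel|² = 17;  v_rel·d = (-1)·(0) + (4)·(-6) = -24
17·t² + 48·t + 20 = 0  ⇒  m = (-24)² − 17·20 = 236
m = 236 > 0,  v_rel·d = -24 < 0  ⇒  outside

inside=no margin=236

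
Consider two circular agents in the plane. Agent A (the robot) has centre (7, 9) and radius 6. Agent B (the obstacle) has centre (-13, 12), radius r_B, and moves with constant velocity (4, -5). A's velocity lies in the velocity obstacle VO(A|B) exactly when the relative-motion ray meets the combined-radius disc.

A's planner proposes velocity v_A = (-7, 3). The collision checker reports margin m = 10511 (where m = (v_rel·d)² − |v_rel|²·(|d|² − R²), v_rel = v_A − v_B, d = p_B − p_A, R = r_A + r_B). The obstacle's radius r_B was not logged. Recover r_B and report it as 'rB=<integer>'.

m = 10511
d = (-20, 3);  v_rel = (-11, 8),  |v_rel|² = 185
v_rel×d = (-11)·(3) − (8)·(-20) = 127
since m = R²·185 − 127²:  R² = (16129 + 10511) / 185 = 144
R = √144 = 12  ⇒  r_B = 12 − 6 = 6

rB=6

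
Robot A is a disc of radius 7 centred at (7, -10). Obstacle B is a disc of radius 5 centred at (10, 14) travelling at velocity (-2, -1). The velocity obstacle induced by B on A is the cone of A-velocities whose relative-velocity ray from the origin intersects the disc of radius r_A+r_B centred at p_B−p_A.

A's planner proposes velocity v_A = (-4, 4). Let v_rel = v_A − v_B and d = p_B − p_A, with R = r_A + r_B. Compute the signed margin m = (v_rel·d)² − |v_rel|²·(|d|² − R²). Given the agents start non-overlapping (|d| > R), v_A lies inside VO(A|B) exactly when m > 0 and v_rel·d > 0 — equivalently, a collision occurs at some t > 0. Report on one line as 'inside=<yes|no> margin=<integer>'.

d = (3, 24),  |d|² = 585;  R = 7+5 = 12,  c = 585−12² = 441
v_rel = (-2, 5),  |v_rel|² = 29;  v_rel·d = (-2)·(3) + (5)·(24) = 114
29·t² − 228·t + 441 = 0  ⇒  m = 114² − 29·441 = 207
m = 207 > 0,  v_rel·d = 114 > 0  ⇒  inside

inside=yes margin=207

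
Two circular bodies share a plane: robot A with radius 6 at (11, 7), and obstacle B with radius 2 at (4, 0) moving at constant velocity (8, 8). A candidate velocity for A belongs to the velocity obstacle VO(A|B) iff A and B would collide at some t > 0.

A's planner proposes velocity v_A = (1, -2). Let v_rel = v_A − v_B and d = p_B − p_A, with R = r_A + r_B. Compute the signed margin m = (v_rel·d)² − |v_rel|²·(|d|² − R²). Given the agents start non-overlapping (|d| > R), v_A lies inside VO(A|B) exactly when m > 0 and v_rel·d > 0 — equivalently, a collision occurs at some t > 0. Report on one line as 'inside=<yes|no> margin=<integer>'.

d = (-7, -7),  |d|² = 98;  R = 6+2 = 8,  c = 98−8² = 34
v_rel = (-7, -10),  |v_rel|² = 149;  v_rel·d = (-7)·(-7) + (-10)·(-7) = 119
149·t² − 238·t + 34 = 0  ⇒  m = 119² − 149·34 = 9095
m = 9095 > 0,  v_rel·d = 119 > 0  ⇒  inside

inside=yes margin=9095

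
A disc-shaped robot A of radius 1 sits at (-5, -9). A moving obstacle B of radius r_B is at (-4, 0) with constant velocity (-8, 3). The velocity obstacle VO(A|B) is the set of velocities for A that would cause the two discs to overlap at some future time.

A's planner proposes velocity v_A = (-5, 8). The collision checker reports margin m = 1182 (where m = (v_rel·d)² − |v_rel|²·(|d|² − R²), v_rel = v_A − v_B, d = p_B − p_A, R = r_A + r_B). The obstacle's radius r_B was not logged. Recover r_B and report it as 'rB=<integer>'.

m = 1182
d = (1, 9);  v_rel = (3, 5),  |v_rel|² = 34
v_rel×d = (3)·(9) − (5)·(1) = 22
since m = R²·34 − 22²:  R² = (484 + 1182) / 34 = 49
R = √49 = 7  ⇒  r_B = 7 − 1 = 6

rB=6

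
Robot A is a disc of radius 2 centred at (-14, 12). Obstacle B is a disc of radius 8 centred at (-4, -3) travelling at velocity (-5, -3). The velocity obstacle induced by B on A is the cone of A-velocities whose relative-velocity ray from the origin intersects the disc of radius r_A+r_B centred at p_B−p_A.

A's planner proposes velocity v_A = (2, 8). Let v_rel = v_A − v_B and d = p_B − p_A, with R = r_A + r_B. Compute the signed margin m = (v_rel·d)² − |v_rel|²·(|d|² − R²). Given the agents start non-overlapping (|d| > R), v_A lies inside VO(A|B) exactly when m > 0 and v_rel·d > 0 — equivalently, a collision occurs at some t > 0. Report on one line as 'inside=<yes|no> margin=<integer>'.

d = (10, -15),  |d|² = 325;  R = 2+8 = 10,  c = 325−10² = 225
v_rel = (7, 11),  |v_rel|² = 170;  v_rel·d = (7)·(10) + (11)·(-15) = -95
170·t² + 190·t + 225 = 0  ⇒  m = (-95)² − 170·225 = -29225
m = -29225 < 0,  v_rel·d = -95 < 0  ⇒  outside

inside=no margin=-29225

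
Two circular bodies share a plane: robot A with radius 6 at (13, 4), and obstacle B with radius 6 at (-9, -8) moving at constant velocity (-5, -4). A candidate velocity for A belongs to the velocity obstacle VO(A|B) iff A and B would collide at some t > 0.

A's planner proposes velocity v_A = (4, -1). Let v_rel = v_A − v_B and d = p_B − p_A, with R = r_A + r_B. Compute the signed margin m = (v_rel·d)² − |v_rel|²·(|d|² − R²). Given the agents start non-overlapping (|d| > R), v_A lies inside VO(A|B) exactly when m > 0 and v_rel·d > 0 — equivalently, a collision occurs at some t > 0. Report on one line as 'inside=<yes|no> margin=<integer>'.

d = (-22, -12),  |d|² = 628;  R = 6+6 = 12,  c = 628−12² = 484
v_rel = (9, 3),  |v_rel|² = 90;  v_rel·d = (9)·(-22) + (3)·(-12) = -234
90·t² + 468·t + 484 = 0  ⇒  m = (-234)² − 90·484 = 11196
m = 11196 > 0,  v_rel·d = -234 < 0  ⇒  outside

inside=no margin=11196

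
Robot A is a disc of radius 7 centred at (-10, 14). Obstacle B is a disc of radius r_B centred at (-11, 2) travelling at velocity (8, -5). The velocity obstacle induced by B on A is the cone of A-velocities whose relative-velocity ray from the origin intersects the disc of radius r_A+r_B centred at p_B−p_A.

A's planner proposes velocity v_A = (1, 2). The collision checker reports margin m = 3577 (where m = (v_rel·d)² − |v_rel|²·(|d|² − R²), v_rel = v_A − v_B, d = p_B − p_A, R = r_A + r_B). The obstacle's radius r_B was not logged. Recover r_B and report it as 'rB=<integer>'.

m = 3577
d = (-1, -12);  v_rel = (-7, 7),  |v_rel|² = 98
v_rel×d = (-7)·(-12) − (7)·(-1) = 91
since m = R²·98 − 91²:  R² = (8281 + 3577) / 98 = 121
R = √121 = 11  ⇒  r_B = 11 − 7 = 4

rB=4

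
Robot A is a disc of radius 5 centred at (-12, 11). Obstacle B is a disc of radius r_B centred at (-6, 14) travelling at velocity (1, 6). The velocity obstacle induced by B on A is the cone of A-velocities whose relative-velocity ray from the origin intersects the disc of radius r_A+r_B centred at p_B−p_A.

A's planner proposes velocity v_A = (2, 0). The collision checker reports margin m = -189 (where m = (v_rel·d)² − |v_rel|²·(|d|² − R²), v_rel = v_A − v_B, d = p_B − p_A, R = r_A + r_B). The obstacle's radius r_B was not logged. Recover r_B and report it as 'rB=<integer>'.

m = -189
d = (6, 3);  v_rel = (1, -6),  |v_rel|² = 37
v_rel×d = (1)·(3) − (-6)·(6) = 39
since m = R²·37 − 39²:  R² = (1521 + -189) / 37 = 36
R = √36 = 6  ⇒  r_B = 6 − 5 = 1

rB=1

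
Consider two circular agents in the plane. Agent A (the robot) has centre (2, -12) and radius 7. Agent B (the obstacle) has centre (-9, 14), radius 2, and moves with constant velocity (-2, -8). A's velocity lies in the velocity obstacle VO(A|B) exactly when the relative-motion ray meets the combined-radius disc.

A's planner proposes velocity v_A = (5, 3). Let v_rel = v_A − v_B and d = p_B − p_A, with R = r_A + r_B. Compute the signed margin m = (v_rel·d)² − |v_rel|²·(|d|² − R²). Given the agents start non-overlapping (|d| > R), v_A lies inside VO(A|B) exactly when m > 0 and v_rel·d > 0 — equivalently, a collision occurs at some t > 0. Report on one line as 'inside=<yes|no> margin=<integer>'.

d = (-11, 26),  |d|² = 797;  R = 7+2 = 9,  c = 797−9² = 716
v_rel = (7, 11),  |v_rel|² = 170;  v_rel·d = (7)·(-11) + (11)·(26) = 209
170·t² − 418·t + 716 = 0  ⇒  m = 209² − 170·716 = -78039
m = -78039 < 0,  v_rel·d = 209 > 0  ⇒  outside

inside=no margin=-78039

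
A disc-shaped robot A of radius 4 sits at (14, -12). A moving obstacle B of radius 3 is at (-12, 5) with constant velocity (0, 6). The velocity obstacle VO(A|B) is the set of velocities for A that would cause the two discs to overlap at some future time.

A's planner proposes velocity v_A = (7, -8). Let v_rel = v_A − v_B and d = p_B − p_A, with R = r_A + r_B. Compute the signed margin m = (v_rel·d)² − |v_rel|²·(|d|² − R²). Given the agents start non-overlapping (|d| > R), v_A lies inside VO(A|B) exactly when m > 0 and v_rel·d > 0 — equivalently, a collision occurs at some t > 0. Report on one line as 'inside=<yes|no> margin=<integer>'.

d = (-26, 17),  |d|² = 965;  R = 4+3 = 7,  c = 965−7² = 916
v_rel = (7, -14),  |v_rel|² = 245;  v_rel·d = (7)·(-26) + (-14)·(17) = -420
245·t² + 840·t + 916 = 0  ⇒  m = (-420)² − 245·916 = -48020
m = -48020 < 0,  v_rel·d = -420 < 0  ⇒  outside

inside=no margin=-48020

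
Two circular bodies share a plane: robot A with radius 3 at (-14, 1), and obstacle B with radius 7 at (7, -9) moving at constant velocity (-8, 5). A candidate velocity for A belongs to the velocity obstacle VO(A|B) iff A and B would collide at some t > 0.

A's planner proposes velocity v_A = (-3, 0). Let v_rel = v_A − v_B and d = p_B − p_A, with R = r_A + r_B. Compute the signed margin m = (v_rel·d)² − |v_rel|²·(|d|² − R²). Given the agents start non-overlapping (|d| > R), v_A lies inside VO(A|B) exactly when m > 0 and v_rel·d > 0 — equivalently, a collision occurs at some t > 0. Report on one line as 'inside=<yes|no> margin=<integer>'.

d = (21, -10),  |d|² = 541;  R = 3+7 = 10,  c = 541−10² = 441
v_rel = (5, -5),  |v_rel|² = 50;  v_rel·d = (5)·(21) + (-5)·(-10) = 155
50·t² − 310·t + 441 = 0  ⇒  m = 155² − 50·441 = 1975
m = 1975 > 0,  v_rel·d = 155 > 0  ⇒  inside

inside=yes margin=1975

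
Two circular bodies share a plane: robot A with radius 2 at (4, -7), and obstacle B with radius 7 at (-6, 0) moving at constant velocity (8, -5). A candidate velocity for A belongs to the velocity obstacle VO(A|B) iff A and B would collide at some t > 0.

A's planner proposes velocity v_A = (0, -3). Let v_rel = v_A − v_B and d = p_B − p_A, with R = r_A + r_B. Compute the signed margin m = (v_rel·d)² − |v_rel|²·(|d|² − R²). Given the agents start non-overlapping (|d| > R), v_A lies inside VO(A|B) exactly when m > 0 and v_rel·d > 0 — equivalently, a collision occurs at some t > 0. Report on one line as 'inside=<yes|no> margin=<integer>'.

d = (-10, 7),  |d|² = 149;  R = 2+7 = 9,  c = 149−9² = 68
v_rel = (-8, 2),  |v_rel|² = 68;  v_rel·d = (-8)·(-10) + (2)·(7) = 94
68·t² − 188·t + 68 = 0  ⇒  m = 94² − 68·68 = 4212
m = 4212 > 0,  v_rel·d = 94 > 0  ⇒  inside

inside=yes margin=4212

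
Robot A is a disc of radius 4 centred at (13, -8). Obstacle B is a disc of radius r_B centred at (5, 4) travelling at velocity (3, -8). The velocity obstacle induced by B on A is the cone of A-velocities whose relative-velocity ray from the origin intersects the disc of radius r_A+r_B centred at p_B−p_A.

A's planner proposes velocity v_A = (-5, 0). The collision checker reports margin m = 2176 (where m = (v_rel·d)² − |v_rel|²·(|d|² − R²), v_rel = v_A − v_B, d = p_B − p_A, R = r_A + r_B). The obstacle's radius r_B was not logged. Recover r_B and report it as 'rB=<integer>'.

m = 2176
d = (-8, 12);  v_rel = (-8, 8),  |v_rel|² = 128
v_rel×d = (-8)·(12) − (8)·(-8) = -32
since m = R²·128 − (-32)²:  R² = (1024 + 2176) / 128 = 25
R = √25 = 5  ⇒  r_B = 5 − 4 = 1

rB=1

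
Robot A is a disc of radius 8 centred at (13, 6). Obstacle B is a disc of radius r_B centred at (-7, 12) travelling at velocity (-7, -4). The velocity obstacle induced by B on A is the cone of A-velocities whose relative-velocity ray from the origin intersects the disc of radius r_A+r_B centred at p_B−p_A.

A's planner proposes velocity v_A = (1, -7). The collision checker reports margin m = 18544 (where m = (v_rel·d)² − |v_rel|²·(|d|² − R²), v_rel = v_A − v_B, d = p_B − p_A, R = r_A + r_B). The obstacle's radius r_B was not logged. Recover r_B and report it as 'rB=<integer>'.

m = 18544
d = (-20, 6);  v_rel = (8, -3),  |v_rel|² = 73
v_rel×d = (8)·(6) − (-3)·(-20) = -12
since m = R²·73 − (-12)²:  R² = (144 + 18544) / 73 = 256
R = √256 = 16  ⇒  r_B = 16 − 8 = 8

rB=8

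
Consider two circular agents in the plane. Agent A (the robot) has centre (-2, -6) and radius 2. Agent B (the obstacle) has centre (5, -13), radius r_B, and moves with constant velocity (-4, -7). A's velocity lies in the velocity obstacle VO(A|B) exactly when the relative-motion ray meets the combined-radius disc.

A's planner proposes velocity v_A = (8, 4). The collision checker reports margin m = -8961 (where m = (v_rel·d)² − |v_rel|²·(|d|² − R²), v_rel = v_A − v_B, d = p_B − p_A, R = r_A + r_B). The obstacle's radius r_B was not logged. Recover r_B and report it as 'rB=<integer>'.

m = -8961
d = (7, -7);  v_rel = (12, 11),  |v_rel|² = 265
v_rel×d = (12)·(-7) − (11)·(7) = -161
since m = R²·265 − (-161)²:  R² = (25921 + -8961) / 265 = 64
R = √64 = 8  ⇒  r_B = 8 − 2 = 6

rB=6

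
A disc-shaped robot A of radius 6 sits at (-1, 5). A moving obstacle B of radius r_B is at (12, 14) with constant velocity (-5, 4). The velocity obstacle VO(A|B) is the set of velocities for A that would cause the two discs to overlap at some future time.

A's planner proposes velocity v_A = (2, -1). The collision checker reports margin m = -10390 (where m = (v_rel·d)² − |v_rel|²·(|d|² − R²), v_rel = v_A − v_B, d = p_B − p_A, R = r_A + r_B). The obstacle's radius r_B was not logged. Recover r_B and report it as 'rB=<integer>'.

m = -10390
d = (13, 9);  v_rel = (7, -5),  |v_rel|² = 74
v_rel×d = (7)·(9) − (-5)·(13) = 128
since m = R²·74 − 128²:  R² = (16384 + -10390) / 74 = 81
R = √81 = 9  ⇒  r_B = 9 − 6 = 3

rB=3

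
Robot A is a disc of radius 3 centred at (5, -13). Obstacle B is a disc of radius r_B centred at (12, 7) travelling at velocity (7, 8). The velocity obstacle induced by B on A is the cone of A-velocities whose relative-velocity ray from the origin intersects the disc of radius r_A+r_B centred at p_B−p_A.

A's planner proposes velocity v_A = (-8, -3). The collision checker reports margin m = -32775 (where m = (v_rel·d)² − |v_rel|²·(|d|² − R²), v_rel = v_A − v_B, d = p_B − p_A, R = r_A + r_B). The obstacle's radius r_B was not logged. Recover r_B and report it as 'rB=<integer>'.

m = -32775
d = (7, 20);  v_rel = (-15, -11),  |v_rel|² = 346
v_rel×d = (-15)·(20) − (-11)·(7) = -223
since m = R²·346 − (-223)²:  R² = (49729 + -32775) / 346 = 49
R = √49 = 7  ⇒  r_B = 7 − 3 = 4

rB=4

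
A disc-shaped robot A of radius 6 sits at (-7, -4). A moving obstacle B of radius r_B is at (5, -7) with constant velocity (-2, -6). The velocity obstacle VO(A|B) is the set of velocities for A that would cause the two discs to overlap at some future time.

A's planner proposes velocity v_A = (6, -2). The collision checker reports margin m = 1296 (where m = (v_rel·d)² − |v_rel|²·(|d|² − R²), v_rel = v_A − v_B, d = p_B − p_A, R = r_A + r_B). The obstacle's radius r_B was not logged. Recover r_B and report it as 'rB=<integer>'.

m = 1296
d = (12, -3);  v_rel = (8, 4),  |v_rel|² = 80
v_rel×d = (8)·(-3) − (4)·(12) = -72
since m = R²·80 − (-72)²:  R² = (5184 + 1296) / 80 = 81
R = √81 = 9  ⇒  r_B = 9 − 6 = 3

rB=3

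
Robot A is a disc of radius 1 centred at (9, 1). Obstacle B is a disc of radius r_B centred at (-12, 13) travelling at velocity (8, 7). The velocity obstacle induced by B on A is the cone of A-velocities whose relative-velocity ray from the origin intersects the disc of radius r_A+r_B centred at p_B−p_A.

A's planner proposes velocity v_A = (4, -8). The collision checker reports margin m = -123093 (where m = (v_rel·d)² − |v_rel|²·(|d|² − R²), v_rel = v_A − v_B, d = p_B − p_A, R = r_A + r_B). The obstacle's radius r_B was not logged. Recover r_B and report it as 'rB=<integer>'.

m = -123093
d = (-21, 12);  v_rel = (-4, -15),  |v_rel|² = 241
v_rel×d = (-4)·(12) − (-15)·(-21) = -363
since m = R²·241 − (-363)²:  R² = (131769 + -123093) / 241 = 36
R = √36 = 6  ⇒  r_B = 6 − 1 = 5

rB=5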